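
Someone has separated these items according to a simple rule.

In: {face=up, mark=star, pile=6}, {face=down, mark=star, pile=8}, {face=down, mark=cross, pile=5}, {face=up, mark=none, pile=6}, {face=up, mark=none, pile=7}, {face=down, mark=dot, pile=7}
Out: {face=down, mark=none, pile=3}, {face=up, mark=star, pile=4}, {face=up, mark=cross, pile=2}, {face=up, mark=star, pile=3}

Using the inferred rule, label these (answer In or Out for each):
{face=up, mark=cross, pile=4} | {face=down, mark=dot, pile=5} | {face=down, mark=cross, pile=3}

The pattern is that an item is 'In' exactly when: pile ≥ 5.
{face=up, mark=cross, pile=4}: pile = 4, doesn't match → Out.
{face=down, mark=dot, pile=5}: pile = 5, passes → In.
{face=down, mark=cross, pile=3}: pile = 3, doesn't match → Out.

Out, In, Out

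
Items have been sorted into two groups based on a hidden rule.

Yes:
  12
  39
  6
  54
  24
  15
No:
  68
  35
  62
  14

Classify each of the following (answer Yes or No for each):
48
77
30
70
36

Yes, No, Yes, No, Yes

'Yes' ⟺ multiple of 3.
Yes: 48, since 48 = 3·16. No: 77, since 77 = 3·25 + 2. Yes: 30, since 30 = 3·10. No: 70, since 70 = 3·23 + 1. Yes: 36, since 36 = 3·12.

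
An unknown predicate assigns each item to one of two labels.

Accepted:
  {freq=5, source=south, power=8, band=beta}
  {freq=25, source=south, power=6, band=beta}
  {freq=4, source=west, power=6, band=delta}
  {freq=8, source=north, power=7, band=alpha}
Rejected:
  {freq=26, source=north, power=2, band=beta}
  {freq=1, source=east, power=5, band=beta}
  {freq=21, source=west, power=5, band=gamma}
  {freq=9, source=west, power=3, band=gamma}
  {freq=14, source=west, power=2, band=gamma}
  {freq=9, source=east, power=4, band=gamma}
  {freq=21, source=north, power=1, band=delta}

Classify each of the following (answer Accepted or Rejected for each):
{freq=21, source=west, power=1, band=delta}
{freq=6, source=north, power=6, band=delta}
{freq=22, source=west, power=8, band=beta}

The simplest hypothesis consistent with all the labels is: power ≥ 6.
{freq=21, source=west, power=1, band=delta} — power = 1, hence Rejected. {freq=6, source=north, power=6, band=delta} — power = 6, hence Accepted. {freq=22, source=west, power=8, band=beta} — power = 8, hence Accepted.

Rejected, Accepted, Accepted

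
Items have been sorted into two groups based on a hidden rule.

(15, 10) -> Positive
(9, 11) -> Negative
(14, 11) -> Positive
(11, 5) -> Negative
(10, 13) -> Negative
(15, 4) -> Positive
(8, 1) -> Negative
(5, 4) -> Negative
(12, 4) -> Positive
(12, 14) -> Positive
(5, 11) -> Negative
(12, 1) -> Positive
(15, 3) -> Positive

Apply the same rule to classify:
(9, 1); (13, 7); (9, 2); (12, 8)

Negative, Positive, Negative, Positive

The simplest hypothesis consistent with all the labels is: first ≥ 12.
(9, 1): first 9, fails this test → Negative. (13, 7): first 13, qualifies → Positive. (9, 2): first 9, fails this test → Negative. (12, 8): first 12, qualifies → Positive.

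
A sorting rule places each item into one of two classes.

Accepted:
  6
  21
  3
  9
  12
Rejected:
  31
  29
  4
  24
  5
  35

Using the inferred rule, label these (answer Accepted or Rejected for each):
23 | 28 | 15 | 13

The common property of the 'Accepted' items is: multiple of 3 AND at most 21. No 'Rejected' item has it.
23 → 23 = 3·7 + 2, 23 > 21 → Rejected. 28 → 28 = 3·9 + 1, 28 > 21 → Rejected. 15 → 15 = 3·5, 15 ≤ 21 → Accepted. 13 → 13 = 3·4 + 1, 13 ≤ 21 → Rejected.

Rejected, Rejected, Accepted, Rejected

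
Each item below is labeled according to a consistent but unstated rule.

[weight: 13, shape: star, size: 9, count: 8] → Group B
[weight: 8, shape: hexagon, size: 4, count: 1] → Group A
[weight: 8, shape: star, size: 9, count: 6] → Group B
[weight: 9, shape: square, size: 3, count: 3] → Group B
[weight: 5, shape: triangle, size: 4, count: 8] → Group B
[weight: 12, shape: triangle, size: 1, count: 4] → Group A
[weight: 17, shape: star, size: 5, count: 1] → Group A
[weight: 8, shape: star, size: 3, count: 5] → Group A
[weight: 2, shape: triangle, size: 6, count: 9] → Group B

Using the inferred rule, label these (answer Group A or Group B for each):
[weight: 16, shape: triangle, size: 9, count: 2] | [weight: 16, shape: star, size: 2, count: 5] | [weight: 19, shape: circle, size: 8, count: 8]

Group A, Group A, Group B

Every 'Group A' example satisfies: count ≠ 3 AND count ≤ 5. None of the 'Group B' examples do.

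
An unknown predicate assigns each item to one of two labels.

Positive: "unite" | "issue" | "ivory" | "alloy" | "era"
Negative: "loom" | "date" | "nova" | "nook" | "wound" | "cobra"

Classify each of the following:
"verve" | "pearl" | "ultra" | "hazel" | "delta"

One predicate separates the groups cleanly: starts with a vowel.
"verve": Negative (starts with 'v').
"pearl": Negative (starts with 'p').
"ultra": Positive (starts with 'u').
"hazel": Negative (starts with 'h').
"delta": Negative (starts with 'd').

Negative, Negative, Positive, Negative, Negative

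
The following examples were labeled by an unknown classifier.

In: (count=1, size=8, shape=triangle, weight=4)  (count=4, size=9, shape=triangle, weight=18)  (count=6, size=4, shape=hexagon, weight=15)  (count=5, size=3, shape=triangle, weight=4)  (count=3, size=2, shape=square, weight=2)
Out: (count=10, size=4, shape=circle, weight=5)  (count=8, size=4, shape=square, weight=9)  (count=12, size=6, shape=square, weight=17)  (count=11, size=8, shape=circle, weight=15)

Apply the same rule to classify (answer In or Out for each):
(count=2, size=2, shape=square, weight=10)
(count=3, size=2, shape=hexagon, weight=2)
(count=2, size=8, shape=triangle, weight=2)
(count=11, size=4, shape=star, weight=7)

In, In, In, Out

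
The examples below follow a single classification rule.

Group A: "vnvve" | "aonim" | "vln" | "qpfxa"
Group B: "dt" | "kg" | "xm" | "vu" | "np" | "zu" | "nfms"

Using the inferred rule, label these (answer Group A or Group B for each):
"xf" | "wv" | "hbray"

Group B, Group B, Group A

'Group A' ⟺ odd length.
"xf": length 2 — does not fit, so Group B.
"wv": length 2 — does not fit, so Group B.
"hbray": length 5 — matches, so Group A.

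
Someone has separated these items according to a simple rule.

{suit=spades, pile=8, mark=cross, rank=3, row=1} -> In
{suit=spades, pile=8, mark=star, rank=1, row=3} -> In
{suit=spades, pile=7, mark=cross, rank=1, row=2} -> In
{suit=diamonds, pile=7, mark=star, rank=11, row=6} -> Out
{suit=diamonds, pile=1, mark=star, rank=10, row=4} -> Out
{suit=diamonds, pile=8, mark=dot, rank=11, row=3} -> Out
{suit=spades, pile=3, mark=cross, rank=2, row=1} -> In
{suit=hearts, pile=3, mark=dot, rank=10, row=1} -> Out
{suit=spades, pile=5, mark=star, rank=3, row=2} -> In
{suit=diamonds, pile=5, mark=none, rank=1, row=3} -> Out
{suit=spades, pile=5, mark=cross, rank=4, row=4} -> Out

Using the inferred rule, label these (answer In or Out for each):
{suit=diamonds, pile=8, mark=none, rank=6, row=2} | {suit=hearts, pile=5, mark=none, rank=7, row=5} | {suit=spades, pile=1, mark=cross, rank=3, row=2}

Out, Out, In

A rule that fits every label: suit is spades AND row ≤ 3 — true of each 'In' example, false of each 'Out' one.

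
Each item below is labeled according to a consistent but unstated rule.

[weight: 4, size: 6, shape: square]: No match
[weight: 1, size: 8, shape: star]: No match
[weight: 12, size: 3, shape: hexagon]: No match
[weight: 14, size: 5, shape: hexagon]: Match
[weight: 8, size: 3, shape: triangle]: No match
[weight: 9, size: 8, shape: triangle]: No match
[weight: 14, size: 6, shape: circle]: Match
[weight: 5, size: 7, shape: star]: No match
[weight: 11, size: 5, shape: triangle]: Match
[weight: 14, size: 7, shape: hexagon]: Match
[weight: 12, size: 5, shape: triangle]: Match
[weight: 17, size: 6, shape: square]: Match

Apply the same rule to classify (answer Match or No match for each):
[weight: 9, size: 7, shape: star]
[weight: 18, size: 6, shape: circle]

The distinguishing property — size ≥ 5 AND weight ≥ 11 — holds for all the 'Match' cases and none of the 'No match' cases.
[weight: 9, size: 7, shape: star] — size = 7, weight = 9, hence No match.
[weight: 18, size: 6, shape: circle] — size = 6, weight = 18, hence Match.

No match, Match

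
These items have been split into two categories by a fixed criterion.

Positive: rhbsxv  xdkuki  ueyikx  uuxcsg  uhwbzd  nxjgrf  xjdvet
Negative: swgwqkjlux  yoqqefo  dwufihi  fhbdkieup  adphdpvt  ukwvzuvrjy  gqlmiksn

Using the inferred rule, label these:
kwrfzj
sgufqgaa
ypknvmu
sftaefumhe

Positive, Negative, Negative, Negative

The simplest hypothesis consistent with all the labels is: length 6.
kwrfzj: Positive (length 6). sgufqgaa: Negative (length 8). ypknvmu: Negative (length 7). sftaefumhe: Negative (length 10).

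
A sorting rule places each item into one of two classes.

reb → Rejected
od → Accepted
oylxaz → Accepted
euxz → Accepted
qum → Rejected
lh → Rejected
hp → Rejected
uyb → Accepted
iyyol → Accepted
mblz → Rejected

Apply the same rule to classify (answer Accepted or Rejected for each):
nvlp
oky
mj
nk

Rule: starts with a vowel. This holds for each 'Accepted' example and fails for each 'Rejected' one.
nvlp: starts with 'n' — fails the rule, so Rejected.
oky: starts with 'o' — checks out, so Accepted.
mj: starts with 'm' — fails the rule, so Rejected.
nk: starts with 'n' — fails the rule, so Rejected.

Rejected, Accepted, Rejected, Rejected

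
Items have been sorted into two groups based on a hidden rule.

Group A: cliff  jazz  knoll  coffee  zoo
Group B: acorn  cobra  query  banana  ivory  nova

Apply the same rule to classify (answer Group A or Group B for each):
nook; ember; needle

The common property of the 'Group A' items is: has a double letter. No 'Group B' item has it.
nook — 'oo' doubled, hence Group A.
ember — no doubled letter, hence Group B.
needle — 'ee' doubled, hence Group A.

Group A, Group B, Group A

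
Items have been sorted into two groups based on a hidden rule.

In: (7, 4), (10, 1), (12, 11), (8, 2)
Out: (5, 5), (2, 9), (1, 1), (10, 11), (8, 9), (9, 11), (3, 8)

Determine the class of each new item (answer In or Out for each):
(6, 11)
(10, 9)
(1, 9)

All 'In' examples share one property — first > second — and every 'Out' example lacks it.
(6, 11): 6 < 11 — doesn't match, so Out.
(10, 9): 10 > 9 — satisfies this, so In.
(1, 9): 1 < 9 — doesn't match, so Out.

Out, In, Out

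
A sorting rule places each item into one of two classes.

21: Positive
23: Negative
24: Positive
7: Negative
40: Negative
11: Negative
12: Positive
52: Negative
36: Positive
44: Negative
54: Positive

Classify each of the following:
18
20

Positive, Negative

The classifier is using: multiple of 3.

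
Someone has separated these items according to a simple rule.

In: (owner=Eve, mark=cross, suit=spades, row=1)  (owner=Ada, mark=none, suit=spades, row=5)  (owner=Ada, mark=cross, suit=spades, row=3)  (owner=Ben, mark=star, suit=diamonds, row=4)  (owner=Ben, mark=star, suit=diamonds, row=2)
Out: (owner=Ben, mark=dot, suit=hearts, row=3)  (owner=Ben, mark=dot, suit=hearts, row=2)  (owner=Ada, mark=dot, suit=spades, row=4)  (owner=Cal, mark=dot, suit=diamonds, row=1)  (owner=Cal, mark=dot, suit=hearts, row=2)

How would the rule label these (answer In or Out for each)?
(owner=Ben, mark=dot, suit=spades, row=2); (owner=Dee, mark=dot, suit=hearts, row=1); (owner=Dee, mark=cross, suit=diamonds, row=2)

Out, Out, In

The simplest hypothesis consistent with all the labels is: mark is not dot.
Out: (owner=Ben, mark=dot, suit=spades, row=2), since mark is dot.
Out: (owner=Dee, mark=dot, suit=hearts, row=1), since mark is dot.
In: (owner=Dee, mark=cross, suit=diamonds, row=2), since mark is cross.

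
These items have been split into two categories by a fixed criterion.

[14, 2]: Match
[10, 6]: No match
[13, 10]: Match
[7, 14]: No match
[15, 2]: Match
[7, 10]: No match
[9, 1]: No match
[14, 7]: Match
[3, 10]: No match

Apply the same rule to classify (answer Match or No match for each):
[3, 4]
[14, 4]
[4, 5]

The rule appears to be: first ≥ 13.
[3, 4]: first 3 — does not fit, so No match. [14, 4]: first 14 — checks out, so Match. [4, 5]: first 4 — does not fit, so No match.

No match, Match, No match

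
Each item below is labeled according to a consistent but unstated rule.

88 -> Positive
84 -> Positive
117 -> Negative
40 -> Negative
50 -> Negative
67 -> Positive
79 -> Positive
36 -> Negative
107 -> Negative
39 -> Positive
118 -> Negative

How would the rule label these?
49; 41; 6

Positive, Negative, Negative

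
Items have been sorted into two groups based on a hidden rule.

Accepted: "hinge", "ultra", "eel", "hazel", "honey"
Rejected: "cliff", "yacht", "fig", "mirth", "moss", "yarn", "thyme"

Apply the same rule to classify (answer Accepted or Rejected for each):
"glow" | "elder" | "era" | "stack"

Rejected, Accepted, Accepted, Rejected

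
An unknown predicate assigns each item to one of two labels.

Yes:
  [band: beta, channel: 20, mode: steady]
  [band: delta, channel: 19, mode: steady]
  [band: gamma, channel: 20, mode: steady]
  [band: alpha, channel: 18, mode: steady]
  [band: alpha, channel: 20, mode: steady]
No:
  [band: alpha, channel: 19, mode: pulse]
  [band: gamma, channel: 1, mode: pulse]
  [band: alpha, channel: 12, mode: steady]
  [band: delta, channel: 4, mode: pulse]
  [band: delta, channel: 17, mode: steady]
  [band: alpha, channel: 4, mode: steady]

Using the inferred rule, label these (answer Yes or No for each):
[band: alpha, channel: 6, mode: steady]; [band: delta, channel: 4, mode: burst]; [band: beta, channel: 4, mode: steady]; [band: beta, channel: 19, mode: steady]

No, No, No, Yes

A rule that fits every label: mode is steady AND channel ≥ 18 — true of each 'Yes' example, false of each 'No' one.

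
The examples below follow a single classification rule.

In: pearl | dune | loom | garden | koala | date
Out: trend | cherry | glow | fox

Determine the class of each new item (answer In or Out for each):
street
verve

In, In

'In' ⟺ has ≥ 2 vowels.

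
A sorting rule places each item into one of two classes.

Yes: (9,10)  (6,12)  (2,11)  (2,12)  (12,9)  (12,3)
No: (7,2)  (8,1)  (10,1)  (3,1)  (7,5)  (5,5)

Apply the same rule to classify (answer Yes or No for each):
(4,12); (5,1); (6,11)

Yes, No, Yes

All 'Yes' examples share one property — sum ≥ 13 — and every 'No' example lacks it.
(4,12) → 4+12 = 16 → Yes. (5,1) → 5+1 = 6 → No. (6,11) → 6+11 = 17 → Yes.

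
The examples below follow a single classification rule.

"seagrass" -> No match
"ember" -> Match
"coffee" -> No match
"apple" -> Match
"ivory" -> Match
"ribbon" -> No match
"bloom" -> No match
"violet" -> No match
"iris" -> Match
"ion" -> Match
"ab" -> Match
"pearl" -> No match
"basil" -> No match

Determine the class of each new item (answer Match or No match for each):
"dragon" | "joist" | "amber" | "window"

No match, No match, Match, No match

The distinguishing property — starts with a vowel — holds for all the 'Match' cases and none of the 'No match' cases.
"dragon" → starts with 'd' → No match.
"joist" → starts with 'j' → No match.
"amber" → starts with 'a' → Match.
"window" → starts with 'w' → No match.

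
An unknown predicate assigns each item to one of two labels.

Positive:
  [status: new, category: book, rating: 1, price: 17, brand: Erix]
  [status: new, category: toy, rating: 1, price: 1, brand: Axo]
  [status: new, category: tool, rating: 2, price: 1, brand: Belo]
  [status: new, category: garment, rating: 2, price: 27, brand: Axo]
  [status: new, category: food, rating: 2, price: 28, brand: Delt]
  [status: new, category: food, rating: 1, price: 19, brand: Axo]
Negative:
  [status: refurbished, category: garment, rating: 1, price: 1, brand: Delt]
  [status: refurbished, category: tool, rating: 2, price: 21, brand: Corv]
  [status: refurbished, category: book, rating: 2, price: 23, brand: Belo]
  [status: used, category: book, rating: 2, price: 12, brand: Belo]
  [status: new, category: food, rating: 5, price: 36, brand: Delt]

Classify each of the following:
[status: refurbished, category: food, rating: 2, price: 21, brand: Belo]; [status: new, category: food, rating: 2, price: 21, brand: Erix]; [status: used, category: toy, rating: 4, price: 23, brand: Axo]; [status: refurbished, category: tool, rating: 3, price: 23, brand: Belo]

One predicate separates the groups cleanly: status is new AND price ≤ 28.
[status: refurbished, category: food, rating: 2, price: 21, brand: Belo]: status is refurbished, price = 21, doesn't match → Negative. [status: new, category: food, rating: 2, price: 21, brand: Erix]: status is new, price = 21, qualifies → Positive. [status: used, category: toy, rating: 4, price: 23, brand: Axo]: status is used, price = 23, doesn't match → Negative. [status: refurbished, category: tool, rating: 3, price: 23, brand: Belo]: status is refurbished, price = 23, doesn't match → Negative.

Negative, Positive, Negative, Negative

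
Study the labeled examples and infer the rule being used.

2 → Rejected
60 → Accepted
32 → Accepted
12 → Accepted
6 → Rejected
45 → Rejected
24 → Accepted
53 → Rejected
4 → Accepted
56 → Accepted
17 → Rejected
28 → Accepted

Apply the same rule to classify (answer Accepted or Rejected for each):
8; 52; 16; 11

Accepted, Accepted, Accepted, Rejected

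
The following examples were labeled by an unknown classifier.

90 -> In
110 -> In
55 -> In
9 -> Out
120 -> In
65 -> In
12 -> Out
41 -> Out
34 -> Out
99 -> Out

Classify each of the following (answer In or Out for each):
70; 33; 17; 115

The simplest hypothesis consistent with all the labels is: multiple of 5.

In, Out, Out, In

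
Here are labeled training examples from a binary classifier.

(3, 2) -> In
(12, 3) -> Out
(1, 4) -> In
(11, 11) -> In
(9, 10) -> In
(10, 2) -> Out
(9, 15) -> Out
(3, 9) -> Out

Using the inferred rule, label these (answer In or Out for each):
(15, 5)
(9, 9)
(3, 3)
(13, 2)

Out, In, In, Out

One predicate separates the groups cleanly: |first − second| ≤ 3.
Out: (15, 5), since |15−5| = 10. In: (9, 9), since |9−9| = 0. In: (3, 3), since |3−3| = 0. Out: (13, 2), since |13−2| = 11.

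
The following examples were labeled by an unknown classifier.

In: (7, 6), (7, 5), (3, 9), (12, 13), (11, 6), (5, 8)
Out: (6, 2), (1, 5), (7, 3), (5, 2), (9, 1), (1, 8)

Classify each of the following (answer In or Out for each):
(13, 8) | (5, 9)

In, In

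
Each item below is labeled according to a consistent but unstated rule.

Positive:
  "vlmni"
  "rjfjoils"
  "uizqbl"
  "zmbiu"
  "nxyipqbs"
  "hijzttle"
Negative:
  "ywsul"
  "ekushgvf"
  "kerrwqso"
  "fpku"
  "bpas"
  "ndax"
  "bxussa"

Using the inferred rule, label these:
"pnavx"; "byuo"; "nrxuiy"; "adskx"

Negative, Negative, Positive, Negative

One predicate separates the groups cleanly: contains 'i'.
"pnavx" → no 'i' → Negative. "byuo" → no 'i' → Negative. "nrxuiy" → has 'i' → Positive. "adskx" → no 'i' → Negative.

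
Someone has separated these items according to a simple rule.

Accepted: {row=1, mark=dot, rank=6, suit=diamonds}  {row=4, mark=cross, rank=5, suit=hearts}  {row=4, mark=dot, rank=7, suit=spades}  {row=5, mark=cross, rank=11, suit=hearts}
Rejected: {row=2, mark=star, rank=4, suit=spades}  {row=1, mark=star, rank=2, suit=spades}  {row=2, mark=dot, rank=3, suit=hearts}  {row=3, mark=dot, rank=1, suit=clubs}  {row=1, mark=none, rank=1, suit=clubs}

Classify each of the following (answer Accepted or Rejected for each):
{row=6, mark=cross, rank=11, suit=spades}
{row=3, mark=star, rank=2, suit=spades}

Accepted, Rejected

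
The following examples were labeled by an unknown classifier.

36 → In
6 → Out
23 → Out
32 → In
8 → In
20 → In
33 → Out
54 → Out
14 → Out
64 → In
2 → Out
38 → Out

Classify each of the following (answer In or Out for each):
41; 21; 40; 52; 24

Out, Out, In, In, In

The classifier is using: multiple of 4.
41: Out (41 = 4·10 + 1).
21: Out (21 = 4·5 + 1).
40: In (40 = 4·10).
52: In (52 = 4·13).
24: In (24 = 4·6).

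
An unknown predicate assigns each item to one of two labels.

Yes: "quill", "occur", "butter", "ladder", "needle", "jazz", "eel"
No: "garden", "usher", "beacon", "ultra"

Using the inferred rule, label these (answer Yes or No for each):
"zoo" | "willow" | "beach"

Yes, Yes, No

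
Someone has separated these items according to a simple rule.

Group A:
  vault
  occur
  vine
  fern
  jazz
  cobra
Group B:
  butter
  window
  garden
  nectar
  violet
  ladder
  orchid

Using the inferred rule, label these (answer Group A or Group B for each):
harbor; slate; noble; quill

The pattern is that an item is 'Group A' exactly when: length ≤ 5.
harbor: Group B (length 6).
slate: Group A (length 5).
noble: Group A (length 5).
quill: Group A (length 5).

Group B, Group A, Group A, Group A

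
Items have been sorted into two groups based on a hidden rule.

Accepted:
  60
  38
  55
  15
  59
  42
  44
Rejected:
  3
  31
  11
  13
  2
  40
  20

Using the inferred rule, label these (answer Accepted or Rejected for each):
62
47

Accepted, Accepted

Rule: digit sum ≥ 5. This holds for each 'Accepted' example and fails for each 'Rejected' one.
62: digit sum 6+2 = 8 — meets the rule, so Accepted. 47: digit sum 4+7 = 11 — meets the rule, so Accepted.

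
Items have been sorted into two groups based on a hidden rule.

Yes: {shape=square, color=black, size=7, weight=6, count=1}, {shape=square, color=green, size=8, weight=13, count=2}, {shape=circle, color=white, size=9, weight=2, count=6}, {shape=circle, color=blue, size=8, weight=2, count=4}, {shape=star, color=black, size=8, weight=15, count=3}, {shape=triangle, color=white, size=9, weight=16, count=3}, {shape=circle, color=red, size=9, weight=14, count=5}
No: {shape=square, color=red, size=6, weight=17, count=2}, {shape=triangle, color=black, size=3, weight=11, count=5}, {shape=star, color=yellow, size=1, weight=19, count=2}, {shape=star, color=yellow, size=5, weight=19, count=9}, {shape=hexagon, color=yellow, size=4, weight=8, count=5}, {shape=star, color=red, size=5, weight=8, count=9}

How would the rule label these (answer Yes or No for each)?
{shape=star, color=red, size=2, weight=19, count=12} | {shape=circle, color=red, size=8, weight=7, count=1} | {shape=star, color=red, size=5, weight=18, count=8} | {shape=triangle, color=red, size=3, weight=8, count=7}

The pattern is that an item is 'Yes' exactly when: size ≥ 7.

No, Yes, No, No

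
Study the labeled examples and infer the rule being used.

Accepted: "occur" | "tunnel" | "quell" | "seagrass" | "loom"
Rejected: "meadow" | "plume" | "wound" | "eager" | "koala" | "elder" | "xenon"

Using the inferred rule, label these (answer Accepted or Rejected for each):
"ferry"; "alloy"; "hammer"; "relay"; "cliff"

The simplest hypothesis consistent with all the labels is: has a double letter.

Accepted, Accepted, Accepted, Rejected, Accepted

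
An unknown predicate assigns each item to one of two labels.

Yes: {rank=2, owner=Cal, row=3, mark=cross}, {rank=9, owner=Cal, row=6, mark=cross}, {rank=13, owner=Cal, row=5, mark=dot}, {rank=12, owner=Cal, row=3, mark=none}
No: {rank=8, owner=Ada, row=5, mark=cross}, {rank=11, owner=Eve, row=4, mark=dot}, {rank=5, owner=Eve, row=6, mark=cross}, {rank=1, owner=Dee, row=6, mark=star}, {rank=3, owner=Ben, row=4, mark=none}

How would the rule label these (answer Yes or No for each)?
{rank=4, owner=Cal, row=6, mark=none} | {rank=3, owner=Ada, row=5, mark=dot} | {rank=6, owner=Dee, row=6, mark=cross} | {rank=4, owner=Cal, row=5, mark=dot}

The simplest hypothesis consistent with all the labels is: owner is Cal.
{rank=4, owner=Cal, row=6, mark=none}: owner is Cal — passes, so Yes.
{rank=3, owner=Ada, row=5, mark=dot}: owner is Ada — fails this test, so No.
{rank=6, owner=Dee, row=6, mark=cross}: owner is Dee — fails this test, so No.
{rank=4, owner=Cal, row=5, mark=dot}: owner is Cal — passes, so Yes.

Yes, No, No, Yes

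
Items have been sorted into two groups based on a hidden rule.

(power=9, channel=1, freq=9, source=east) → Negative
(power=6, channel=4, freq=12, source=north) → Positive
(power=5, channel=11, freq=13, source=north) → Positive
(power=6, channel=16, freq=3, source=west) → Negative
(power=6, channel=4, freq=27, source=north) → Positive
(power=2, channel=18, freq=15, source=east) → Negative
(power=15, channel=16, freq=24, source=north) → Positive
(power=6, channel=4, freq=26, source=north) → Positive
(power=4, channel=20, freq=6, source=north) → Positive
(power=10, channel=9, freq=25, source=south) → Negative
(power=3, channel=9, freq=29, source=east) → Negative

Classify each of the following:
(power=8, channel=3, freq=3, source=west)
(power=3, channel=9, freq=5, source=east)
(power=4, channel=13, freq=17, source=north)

Negative, Negative, Positive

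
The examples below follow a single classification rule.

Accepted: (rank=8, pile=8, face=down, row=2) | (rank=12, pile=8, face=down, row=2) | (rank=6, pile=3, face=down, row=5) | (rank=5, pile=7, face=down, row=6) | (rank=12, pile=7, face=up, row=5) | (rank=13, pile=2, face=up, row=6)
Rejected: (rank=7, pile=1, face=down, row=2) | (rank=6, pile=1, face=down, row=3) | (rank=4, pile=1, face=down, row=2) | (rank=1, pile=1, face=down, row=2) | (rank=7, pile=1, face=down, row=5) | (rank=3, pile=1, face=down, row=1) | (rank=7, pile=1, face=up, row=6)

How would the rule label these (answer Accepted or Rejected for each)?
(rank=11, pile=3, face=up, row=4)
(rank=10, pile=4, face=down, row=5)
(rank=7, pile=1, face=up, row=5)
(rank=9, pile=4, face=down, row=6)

Accepted, Accepted, Rejected, Accepted

Every 'Accepted' example satisfies: pile ≥ 2. None of the 'Rejected' examples do.
(rank=11, pile=3, face=up, row=4) — pile = 3, hence Accepted. (rank=10, pile=4, face=down, row=5) — pile = 4, hence Accepted. (rank=7, pile=1, face=up, row=5) — pile = 1, hence Rejected. (rank=9, pile=4, face=down, row=6) — pile = 4, hence Accepted.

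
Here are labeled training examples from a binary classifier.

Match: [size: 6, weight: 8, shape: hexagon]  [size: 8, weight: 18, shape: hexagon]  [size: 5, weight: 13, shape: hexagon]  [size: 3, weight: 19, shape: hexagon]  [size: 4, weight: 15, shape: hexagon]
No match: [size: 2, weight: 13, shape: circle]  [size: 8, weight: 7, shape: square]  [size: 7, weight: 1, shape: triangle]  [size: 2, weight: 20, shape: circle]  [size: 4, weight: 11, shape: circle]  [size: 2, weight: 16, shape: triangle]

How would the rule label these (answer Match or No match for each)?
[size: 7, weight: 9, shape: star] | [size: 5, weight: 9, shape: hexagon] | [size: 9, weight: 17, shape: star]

No match, Match, No match

All 'Match' examples share one property — shape is hexagon — and every 'No match' example lacks it.
[size: 7, weight: 9, shape: star] — shape is star, hence No match. [size: 5, weight: 9, shape: hexagon] — shape is hexagon, hence Match. [size: 9, weight: 17, shape: star] — shape is star, hence No match.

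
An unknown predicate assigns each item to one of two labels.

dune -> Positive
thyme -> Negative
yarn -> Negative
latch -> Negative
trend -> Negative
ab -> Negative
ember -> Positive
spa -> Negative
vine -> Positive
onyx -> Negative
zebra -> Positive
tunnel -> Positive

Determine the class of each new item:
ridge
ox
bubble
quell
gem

The classifier is using: has ≥ 2 vowels.
ridge — 2 vowels, hence Positive. ox — 1 vowel, hence Negative. bubble — 2 vowels, hence Positive. quell — 2 vowels, hence Positive. gem — 1 vowel, hence Negative.

Positive, Negative, Positive, Positive, Negative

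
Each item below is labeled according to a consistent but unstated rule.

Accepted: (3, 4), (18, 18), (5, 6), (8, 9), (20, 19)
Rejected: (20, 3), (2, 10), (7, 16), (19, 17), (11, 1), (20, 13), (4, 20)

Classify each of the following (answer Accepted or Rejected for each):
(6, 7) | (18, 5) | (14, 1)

The pattern is that an item is 'Accepted' exactly when: |first − second| ≤ 1.
(6, 7): |6−7| = 1 — has this property, so Accepted. (18, 5): |18−5| = 13 — does not pass, so Rejected. (14, 1): |14−1| = 13 — does not pass, so Rejected.

Accepted, Rejected, Rejected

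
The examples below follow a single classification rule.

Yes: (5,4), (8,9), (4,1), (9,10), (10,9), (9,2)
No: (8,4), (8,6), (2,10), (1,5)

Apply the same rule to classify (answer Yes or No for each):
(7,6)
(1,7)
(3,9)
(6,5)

Yes, No, No, Yes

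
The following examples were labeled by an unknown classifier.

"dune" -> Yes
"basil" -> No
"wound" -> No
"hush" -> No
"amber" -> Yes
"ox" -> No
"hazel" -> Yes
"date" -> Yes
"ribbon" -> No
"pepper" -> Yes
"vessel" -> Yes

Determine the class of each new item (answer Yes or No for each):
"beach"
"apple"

The pattern is that an item is 'Yes' exactly when: contains 'e'.

Yes, Yes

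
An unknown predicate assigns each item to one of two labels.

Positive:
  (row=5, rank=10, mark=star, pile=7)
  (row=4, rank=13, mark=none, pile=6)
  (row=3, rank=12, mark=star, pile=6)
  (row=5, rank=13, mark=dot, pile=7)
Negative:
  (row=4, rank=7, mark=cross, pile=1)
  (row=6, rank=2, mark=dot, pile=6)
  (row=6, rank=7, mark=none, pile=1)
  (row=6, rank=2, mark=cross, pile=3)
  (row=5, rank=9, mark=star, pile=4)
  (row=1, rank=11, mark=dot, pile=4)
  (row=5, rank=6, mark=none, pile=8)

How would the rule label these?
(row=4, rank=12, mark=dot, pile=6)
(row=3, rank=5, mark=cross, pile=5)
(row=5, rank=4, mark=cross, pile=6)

The simplest hypothesis consistent with all the labels is: pile ≥ 6 AND rank ≥ 7.
(row=4, rank=12, mark=dot, pile=6): pile = 6, rank = 12, meets the rule → Positive. (row=3, rank=5, mark=cross, pile=5): pile = 5, rank = 5, fails the rule → Negative. (row=5, rank=4, mark=cross, pile=6): pile = 6, rank = 4, fails the rule → Negative.

Positive, Negative, Negative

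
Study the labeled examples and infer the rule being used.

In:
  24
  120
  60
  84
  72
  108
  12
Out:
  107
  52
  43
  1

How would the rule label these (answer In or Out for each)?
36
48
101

In, In, Out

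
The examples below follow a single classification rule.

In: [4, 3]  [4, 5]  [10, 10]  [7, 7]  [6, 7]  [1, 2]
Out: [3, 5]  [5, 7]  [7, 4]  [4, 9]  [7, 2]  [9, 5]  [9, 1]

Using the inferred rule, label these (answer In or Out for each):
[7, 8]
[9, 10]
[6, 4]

All 'In' examples share one property — |first − second| ≤ 1 — and every 'Out' example lacks it.
[7, 8]: |7−8| = 1, qualifies → In.
[9, 10]: |9−10| = 1, qualifies → In.
[6, 4]: |6−4| = 2, lacks this property → Out.

In, In, Out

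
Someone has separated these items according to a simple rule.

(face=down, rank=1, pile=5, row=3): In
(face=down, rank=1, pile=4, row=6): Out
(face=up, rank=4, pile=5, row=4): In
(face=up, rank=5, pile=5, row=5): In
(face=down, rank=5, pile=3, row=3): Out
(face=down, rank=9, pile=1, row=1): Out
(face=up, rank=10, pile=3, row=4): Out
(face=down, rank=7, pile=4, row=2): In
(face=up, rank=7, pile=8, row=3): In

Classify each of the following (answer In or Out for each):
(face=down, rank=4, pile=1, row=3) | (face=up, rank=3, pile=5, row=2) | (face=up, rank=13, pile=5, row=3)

A rule that fits every label: pile ≥ 4 AND row ≤ 5 — true of each 'In' example, false of each 'Out' one.
(face=down, rank=4, pile=1, row=3) — pile = 1, row = 3, hence Out.
(face=up, rank=3, pile=5, row=2) — pile = 5, row = 2, hence In.
(face=up, rank=13, pile=5, row=3) — pile = 5, row = 3, hence In.

Out, In, In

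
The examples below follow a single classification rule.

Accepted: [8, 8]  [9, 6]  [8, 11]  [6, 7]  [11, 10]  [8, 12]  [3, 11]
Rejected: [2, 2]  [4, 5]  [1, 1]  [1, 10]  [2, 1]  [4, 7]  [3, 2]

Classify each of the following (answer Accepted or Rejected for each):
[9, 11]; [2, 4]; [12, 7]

Accepted, Rejected, Accepted

A rule that fits every label: sum ≥ 13 — true of each 'Accepted' example, false of each 'Rejected' one.
Accepted: [9, 11], since 9+11 = 20.
Rejected: [2, 4], since 2+4 = 6.
Accepted: [12, 7], since 12+7 = 19.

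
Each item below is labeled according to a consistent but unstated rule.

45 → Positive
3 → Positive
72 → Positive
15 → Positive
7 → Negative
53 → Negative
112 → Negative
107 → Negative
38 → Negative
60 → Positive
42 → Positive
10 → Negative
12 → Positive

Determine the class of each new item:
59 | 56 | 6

Negative, Negative, Positive

Rule: multiple of 3. This holds for each 'Positive' example and fails for each 'Negative' one.
59 — 59 = 3·19 + 2, hence Negative.
56 — 56 = 3·18 + 2, hence Negative.
6 — 6 = 3·2, hence Positive.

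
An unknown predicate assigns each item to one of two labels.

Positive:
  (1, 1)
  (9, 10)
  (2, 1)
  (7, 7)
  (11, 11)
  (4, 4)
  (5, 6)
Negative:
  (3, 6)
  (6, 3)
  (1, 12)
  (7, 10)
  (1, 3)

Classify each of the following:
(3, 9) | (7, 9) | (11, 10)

Negative, Negative, Positive

Every 'Positive' example satisfies: |first − second| ≤ 1. None of the 'Negative' examples do.
(3, 9) → |3−9| = 6 → Negative.
(7, 9) → |7−9| = 2 → Negative.
(11, 10) → |11−10| = 1 → Positive.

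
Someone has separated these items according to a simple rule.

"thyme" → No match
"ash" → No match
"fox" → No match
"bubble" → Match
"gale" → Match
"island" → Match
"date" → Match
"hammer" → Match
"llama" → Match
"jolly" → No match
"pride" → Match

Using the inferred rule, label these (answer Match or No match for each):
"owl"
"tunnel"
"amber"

The rule appears to be: has ≥ 2 vowels.
"owl" → 1 vowel → No match. "tunnel" → 2 vowels → Match. "amber" → 2 vowels → Match.

No match, Match, Match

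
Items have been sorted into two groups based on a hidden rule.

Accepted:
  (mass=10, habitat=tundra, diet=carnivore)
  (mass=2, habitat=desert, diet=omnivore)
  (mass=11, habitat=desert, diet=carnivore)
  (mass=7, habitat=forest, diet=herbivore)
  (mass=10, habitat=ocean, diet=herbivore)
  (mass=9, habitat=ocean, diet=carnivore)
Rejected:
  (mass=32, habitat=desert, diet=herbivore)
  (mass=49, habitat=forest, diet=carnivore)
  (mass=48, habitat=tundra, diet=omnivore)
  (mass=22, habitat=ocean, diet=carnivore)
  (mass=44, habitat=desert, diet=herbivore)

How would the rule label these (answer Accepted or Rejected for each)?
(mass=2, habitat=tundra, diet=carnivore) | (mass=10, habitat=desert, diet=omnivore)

Accepted, Accepted

The classifier is using: mass ≤ 11.
Accepted: (mass=2, habitat=tundra, diet=carnivore), since mass = 2.
Accepted: (mass=10, habitat=desert, diet=omnivore), since mass = 10.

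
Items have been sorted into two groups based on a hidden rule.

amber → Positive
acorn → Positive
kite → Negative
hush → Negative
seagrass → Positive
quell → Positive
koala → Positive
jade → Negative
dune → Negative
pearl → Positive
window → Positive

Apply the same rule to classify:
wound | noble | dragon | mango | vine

A rule that fits every label: length ≥ 5 — true of each 'Positive' example, false of each 'Negative' one.
wound: Positive (length 5). noble: Positive (length 5). dragon: Positive (length 6). mango: Positive (length 5). vine: Negative (length 4).

Positive, Positive, Positive, Positive, Negative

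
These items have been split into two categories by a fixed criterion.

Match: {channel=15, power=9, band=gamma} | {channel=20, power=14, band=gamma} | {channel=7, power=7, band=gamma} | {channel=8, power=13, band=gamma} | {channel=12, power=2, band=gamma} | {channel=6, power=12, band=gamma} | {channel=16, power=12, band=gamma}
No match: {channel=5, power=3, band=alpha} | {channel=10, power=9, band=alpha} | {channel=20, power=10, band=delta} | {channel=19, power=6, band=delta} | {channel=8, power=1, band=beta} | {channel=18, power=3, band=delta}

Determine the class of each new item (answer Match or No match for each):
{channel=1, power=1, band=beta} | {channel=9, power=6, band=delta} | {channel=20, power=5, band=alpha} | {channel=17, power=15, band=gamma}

No match, No match, No match, Match

Looking at the examples, the only property every 'Match' case has and every 'No match' case lacks is: band is gamma.
{channel=1, power=1, band=beta}: band is beta — doesn't qualify, so No match. {channel=9, power=6, band=delta}: band is delta — doesn't qualify, so No match. {channel=20, power=5, band=alpha}: band is alpha — doesn't qualify, so No match. {channel=17, power=15, band=gamma}: band is gamma — has this property, so Match.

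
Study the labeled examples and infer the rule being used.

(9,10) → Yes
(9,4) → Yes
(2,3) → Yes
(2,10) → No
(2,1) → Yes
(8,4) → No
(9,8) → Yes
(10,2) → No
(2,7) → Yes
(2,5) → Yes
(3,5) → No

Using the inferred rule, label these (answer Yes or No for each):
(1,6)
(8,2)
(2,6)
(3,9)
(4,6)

Yes, No, No, No, No

The rule appears to be: sum is odd.
Yes: (1,6), since 1+6 = 7.
No: (8,2), since 8+2 = 10.
No: (2,6), since 2+6 = 8.
No: (3,9), since 3+9 = 12.
No: (4,6), since 4+6 = 10.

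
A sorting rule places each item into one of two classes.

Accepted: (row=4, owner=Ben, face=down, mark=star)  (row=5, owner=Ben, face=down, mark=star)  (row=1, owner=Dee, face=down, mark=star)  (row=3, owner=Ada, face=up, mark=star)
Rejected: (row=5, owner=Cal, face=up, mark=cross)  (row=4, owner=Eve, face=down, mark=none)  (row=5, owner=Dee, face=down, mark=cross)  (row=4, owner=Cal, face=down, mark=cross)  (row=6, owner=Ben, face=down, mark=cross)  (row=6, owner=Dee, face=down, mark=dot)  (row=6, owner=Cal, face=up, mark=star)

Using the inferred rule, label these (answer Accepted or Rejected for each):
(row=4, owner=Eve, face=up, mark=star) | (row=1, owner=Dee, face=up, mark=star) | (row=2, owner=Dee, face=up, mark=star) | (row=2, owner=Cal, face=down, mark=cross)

A rule that fits every label: mark is star AND row ≤ 5 — true of each 'Accepted' example, false of each 'Rejected' one.

Accepted, Accepted, Accepted, Rejected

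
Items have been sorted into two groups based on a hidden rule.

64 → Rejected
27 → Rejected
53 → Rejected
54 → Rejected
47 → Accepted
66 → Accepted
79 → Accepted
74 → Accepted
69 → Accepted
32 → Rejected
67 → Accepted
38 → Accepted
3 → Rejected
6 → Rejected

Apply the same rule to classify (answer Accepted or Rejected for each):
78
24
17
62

The classifier is using: digit sum ≥ 11.

Accepted, Rejected, Rejected, Rejected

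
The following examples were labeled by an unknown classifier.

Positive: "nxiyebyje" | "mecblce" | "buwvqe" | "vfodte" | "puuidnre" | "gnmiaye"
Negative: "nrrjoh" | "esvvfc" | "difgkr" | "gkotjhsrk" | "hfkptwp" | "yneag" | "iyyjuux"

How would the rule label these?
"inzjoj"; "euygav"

The simplest hypothesis consistent with all the labels is: ends with 'e'.
"inzjoj": ends with 'j', doesn't qualify → Negative. "euygav": ends with 'v', doesn't qualify → Negative.

Negative, Negative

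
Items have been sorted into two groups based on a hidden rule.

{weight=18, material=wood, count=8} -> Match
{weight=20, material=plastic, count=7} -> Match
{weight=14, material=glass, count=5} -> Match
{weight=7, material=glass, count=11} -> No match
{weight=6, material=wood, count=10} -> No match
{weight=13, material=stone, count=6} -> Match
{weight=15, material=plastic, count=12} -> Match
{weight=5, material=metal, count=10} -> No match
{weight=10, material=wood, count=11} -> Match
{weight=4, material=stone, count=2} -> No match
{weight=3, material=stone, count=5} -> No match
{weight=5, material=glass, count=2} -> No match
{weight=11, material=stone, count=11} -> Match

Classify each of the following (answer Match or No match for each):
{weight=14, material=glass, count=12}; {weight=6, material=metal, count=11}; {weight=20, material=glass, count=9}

The pattern is that an item is 'Match' exactly when: weight ≥ 10.

Match, No match, Match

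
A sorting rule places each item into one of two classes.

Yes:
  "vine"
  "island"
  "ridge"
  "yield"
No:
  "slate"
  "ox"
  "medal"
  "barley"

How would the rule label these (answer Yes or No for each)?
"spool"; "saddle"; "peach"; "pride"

A rule that fits every label: contains 'i' — true of each 'Yes' example, false of each 'No' one.

No, No, No, Yes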